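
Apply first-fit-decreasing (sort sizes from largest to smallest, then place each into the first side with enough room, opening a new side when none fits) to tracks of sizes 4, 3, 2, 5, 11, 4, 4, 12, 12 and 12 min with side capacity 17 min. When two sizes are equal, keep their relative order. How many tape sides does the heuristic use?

5

Sorted descending: 12, 12, 12, 11, 5, 4, 4, 4, 3, 2.
  12 → side 1 (new)  [load 12/17]
  12 → side 2 (new)  [load 12/17]
  12 → side 3 (new)  [load 12/17]
  11 → side 4 (new)  [load 11/17]
  5 → side 1  [load 17/17]
  4 → side 2  [load 16/17]
  4 → side 3  [load 16/17]
  4 → side 4  [load 15/17]
  3 → side 5 (new)  [load 3/17]
  2 → side 4  [load 17/17]
5 tape sides opened.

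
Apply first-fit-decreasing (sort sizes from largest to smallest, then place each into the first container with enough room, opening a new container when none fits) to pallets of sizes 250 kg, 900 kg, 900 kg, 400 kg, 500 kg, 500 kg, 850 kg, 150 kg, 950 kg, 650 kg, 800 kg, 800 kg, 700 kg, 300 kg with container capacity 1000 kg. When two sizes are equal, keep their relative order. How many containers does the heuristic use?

10

Sorted descending: 950, 900, 900, 850, 800, 800, 700, 650, 500, 500, 400, 300, 250, 150.
  950 → container 1 (new)  [load 950/1000]
  900 → container 2 (new)  [load 900/1000]
  900 → container 3 (new)  [load 900/1000]
  850 → container 4 (new)  [load 850/1000]
  800 → container 5 (new)  [load 800/1000]
  800 → container 6 (new)  [load 800/1000]
  700 → container 7 (new)  [load 700/1000]
  650 → container 8 (new)  [load 650/1000]
  500 → container 9 (new)  [load 500/1000]
  500 → container 9  [load 1000/1000]
  400 → container 10 (new)  [load 400/1000]
  300 → container 7  [load 1000/1000]
  250 → container 8  [load 900/1000]
  150 → container 4  [load 1000/1000]
10 containers opened.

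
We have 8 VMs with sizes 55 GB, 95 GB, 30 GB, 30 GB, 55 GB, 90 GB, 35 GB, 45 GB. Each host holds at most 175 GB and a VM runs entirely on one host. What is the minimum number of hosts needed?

Total = 95 + 90 + 55 + 55 + 45 + 35 + 30 + 30 = 435 GB.
Lower bound: ⌈435/175⌉ = 3 hosts.
A packing using 3 hosts:
  host 1: 95 + 55 = 150
  host 2: 90 + 55 + 30 = 175
  host 3: 45 + 35 + 30 = 110
This matches the lower bound, so 3 is optimal.

3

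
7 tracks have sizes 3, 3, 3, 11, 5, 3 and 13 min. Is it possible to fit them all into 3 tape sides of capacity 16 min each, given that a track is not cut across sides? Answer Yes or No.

A valid assignment using 3 tape sides:
  side 1: 13 + 3 = 16
  side 2: 11 + 5 = 16
  side 3: 3 + 3 + 3 = 9
Every load is within 16 min, so 3 tape sides suffice.

Yes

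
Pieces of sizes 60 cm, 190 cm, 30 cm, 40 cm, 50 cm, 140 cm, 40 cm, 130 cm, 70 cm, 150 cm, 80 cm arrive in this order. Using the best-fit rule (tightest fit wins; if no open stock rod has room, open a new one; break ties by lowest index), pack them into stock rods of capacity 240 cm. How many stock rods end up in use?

  60 → stock rod 1 (new)  [load 60/240]
  190 → stock rod 2 (new)  [load 190/240]
  30 → stock rod 2  [load 220/240]
  40 → stock rod 1  [load 100/240]
  50 → stock rod 1  [load 150/240]
  140 → stock rod 3 (new)  [load 140/240]
  40 → stock rod 1  [load 190/240]
  130 → stock rod 4 (new)  [load 130/240]
  70 → stock rod 3  [load 210/240]
  150 → stock rod 5 (new)  [load 150/240]
  80 → stock rod 5  [load 230/240]
5 stock rods opened.

5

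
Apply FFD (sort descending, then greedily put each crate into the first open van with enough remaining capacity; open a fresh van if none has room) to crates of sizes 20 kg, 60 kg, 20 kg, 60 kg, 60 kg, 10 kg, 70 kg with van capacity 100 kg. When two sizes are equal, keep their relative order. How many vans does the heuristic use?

Sorted descending: 70, 60, 60, 60, 20, 20, 10.
  70 → van 1 (new)  [load 70/100]
  60 → van 2 (new)  [load 60/100]
  60 → van 3 (new)  [load 60/100]
  60 → van 4 (new)  [load 60/100]
  20 → van 1  [load 90/100]
  20 → van 2  [load 80/100]
  10 → van 1  [load 100/100]
4 vans opened.

4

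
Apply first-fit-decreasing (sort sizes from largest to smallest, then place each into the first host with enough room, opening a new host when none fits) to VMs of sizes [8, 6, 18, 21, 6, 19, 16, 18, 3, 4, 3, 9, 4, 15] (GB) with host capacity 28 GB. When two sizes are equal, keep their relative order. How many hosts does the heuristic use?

6

Sorted descending: 21, 19, 18, 18, 16, 15, 9, 8, 6, 6, 4, 4, 3, 3.
  21 → host 1 (new)  [load 21/28]
  19 → host 2 (new)  [load 19/28]
  18 → host 3 (new)  [load 18/28]
  18 → host 4 (new)  [load 18/28]
  16 → host 5 (new)  [load 16/28]
  15 → host 6 (new)  [load 15/28]
  9 → host 2  [load 28/28]
  8 → host 3  [load 26/28]
  6 → host 1  [load 27/28]
  6 → host 4  [load 24/28]
  4 → host 4  [load 28/28]
  4 → host 5  [load 20/28]
  3 → host 5  [load 23/28]
  3 → host 5  [load 26/28]
6 hosts opened.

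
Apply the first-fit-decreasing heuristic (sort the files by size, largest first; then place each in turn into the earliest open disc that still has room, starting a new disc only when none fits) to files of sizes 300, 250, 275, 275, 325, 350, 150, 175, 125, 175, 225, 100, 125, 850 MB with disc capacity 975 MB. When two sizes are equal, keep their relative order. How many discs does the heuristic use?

Sorted descending: 850, 350, 325, 300, 275, 275, 250, 225, 175, 175, 150, 125, 125, 100.
  850 → disc 1 (new)  [load 850/975]
  350 → disc 2 (new)  [load 350/975]
  325 → disc 2  [load 675/975]
  300 → disc 2  [load 975/975]
  275 → disc 3 (new)  [load 275/975]
  275 → disc 3  [load 550/975]
  250 → disc 3  [load 800/975]
  225 → disc 4 (new)  [load 225/975]
  175 → disc 3  [load 975/975]
  175 → disc 4  [load 400/975]
  150 → disc 4  [load 550/975]
  125 → disc 1  [load 975/975]
  125 → disc 4  [load 675/975]
  100 → disc 4  [load 775/975]
4 discs opened.

4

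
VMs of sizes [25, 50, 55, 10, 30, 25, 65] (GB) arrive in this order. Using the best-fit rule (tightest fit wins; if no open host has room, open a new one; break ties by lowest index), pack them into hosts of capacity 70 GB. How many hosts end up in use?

5

  25 → host 1 (new)  [load 25/70]
  50 → host 2 (new)  [load 50/70]
  55 → host 3 (new)  [load 55/70]
  10 → host 3  [load 65/70]
  30 → host 1  [load 55/70]
  25 → host 4 (new)  [load 25/70]
  65 → host 5 (new)  [load 65/70]
5 hosts opened.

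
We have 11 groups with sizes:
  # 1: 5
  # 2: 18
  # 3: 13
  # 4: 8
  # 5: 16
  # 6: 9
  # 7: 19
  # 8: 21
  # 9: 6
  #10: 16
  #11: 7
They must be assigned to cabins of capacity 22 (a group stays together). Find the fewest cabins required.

Total = 21 + 19 + 18 + 16 + 16 + 13 + 9 + 8 + 7 + 6 + 5 = 138.
Lower bound: ⌈138/22⌉ = 7 cabins.
A packing using 7 cabins:
  cabin 1: 21 = 21
  cabin 2: 19 = 19
  cabin 3: 18 = 18
  cabin 4: 16 + 6 = 22
  cabin 5: 16 + 5 = 21
  cabin 6: 13 + 9 = 22
  cabin 7: 8 + 7 = 15
This matches the lower bound, so 7 is optimal.

7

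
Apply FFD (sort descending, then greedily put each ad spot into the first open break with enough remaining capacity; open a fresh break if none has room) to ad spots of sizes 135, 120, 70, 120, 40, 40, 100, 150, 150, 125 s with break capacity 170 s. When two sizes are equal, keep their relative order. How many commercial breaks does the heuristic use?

Sorted descending: 150, 150, 135, 125, 120, 120, 100, 70, 40, 40.
  150 → break 1 (new)  [load 150/170]
  150 → break 2 (new)  [load 150/170]
  135 → break 3 (new)  [load 135/170]
  125 → break 4 (new)  [load 125/170]
  120 → break 5 (new)  [load 120/170]
  120 → break 6 (new)  [load 120/170]
  100 → break 7 (new)  [load 100/170]
  70 → break 7  [load 170/170]
  40 → break 4  [load 165/170]
  40 → break 5  [load 160/170]
7 commercial breaks opened.

7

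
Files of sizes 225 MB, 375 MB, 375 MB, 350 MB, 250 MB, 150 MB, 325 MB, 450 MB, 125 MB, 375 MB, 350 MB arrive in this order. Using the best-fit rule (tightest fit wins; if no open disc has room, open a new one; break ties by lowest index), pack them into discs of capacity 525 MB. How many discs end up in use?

8

  225 → disc 1 (new)  [load 225/525]
  375 → disc 2 (new)  [load 375/525]
  375 → disc 3 (new)  [load 375/525]
  350 → disc 4 (new)  [load 350/525]
  250 → disc 1  [load 475/525]
  150 → disc 2  [load 525/525]
  325 → disc 5 (new)  [load 325/525]
  450 → disc 6 (new)  [load 450/525]
  125 → disc 3  [load 500/525]
  375 → disc 7 (new)  [load 375/525]
  350 → disc 8 (new)  [load 350/525]
8 discs opened.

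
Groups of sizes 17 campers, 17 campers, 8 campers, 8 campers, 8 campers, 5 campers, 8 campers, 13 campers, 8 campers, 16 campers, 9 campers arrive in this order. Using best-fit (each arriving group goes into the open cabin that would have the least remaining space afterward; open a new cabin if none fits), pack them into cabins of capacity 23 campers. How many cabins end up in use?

  17 → cabin 1 (new)  [load 17/23]
  17 → cabin 2 (new)  [load 17/23]
  8 → cabin 3 (new)  [load 8/23]
  8 → cabin 3  [load 16/23]
  8 → cabin 4 (new)  [load 8/23]
  5 → cabin 1  [load 22/23]
  8 → cabin 4  [load 16/23]
  13 → cabin 5 (new)  [load 13/23]
  8 → cabin 5  [load 21/23]
  16 → cabin 6 (new)  [load 16/23]
  9 → cabin 7 (new)  [load 9/23]
7 cabins opened.

7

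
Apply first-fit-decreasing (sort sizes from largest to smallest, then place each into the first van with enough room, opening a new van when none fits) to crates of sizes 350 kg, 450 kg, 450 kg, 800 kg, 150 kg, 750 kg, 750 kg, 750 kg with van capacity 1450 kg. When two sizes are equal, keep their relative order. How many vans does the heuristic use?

4

Sorted descending: 800, 750, 750, 750, 450, 450, 350, 150.
  800 → van 1 (new)  [load 800/1450]
  750 → van 2 (new)  [load 750/1450]
  750 → van 3 (new)  [load 750/1450]
  750 → van 4 (new)  [load 750/1450]
  450 → van 1  [load 1250/1450]
  450 → van 2  [load 1200/1450]
  350 → van 3  [load 1100/1450]
  150 → van 1  [load 1400/1450]
4 vans opened.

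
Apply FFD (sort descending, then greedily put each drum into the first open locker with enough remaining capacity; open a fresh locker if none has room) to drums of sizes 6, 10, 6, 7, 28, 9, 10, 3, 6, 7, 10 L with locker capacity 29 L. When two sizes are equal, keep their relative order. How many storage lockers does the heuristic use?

Sorted descending: 28, 10, 10, 10, 9, 7, 7, 6, 6, 6, 3.
  28 → locker 1 (new)  [load 28/29]
  10 → locker 2 (new)  [load 10/29]
  10 → locker 2  [load 20/29]
  10 → locker 3 (new)  [load 10/29]
  9 → locker 2  [load 29/29]
  7 → locker 3  [load 17/29]
  7 → locker 3  [load 24/29]
  6 → locker 4 (new)  [load 6/29]
  6 → locker 4  [load 12/29]
  6 → locker 4  [load 18/29]
  3 → locker 3  [load 27/29]
4 storage lockers opened.

4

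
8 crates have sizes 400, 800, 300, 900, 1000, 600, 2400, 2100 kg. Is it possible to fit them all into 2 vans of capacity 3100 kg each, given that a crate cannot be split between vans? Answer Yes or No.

No

Total = 8500 kg; ⌈8500/3100⌉ = 3.
At least 3 vans are required, but only 2 are allowed.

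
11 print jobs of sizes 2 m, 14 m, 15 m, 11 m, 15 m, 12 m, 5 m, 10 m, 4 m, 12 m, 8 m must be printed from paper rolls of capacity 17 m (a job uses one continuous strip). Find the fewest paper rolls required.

Total = 15 + 15 + 14 + 12 + 12 + 11 + 10 + 8 + 5 + 4 + 2 = 108 m.
Lower bound: ⌈108/17⌉ = 7 paper rolls.
A packing using 8 paper rolls:
  roll 1: 15 + 2 = 17
  roll 2: 15 = 15
  roll 3: 14 = 14
  roll 4: 12 + 5 = 17
  roll 5: 12 + 4 = 16
  roll 6: 11 = 11
  roll 7: 10 = 10
  roll 8: 8 = 8
No arrangement into 7 paper rolls stays within capacity, so 8 is optimal.

8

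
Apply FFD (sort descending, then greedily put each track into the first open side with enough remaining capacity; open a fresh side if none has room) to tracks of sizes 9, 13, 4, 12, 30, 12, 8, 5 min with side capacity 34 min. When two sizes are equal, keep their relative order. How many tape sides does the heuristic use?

Sorted descending: 30, 13, 12, 12, 9, 8, 5, 4.
  30 → side 1 (new)  [load 30/34]
  13 → side 2 (new)  [load 13/34]
  12 → side 2  [load 25/34]
  12 → side 3 (new)  [load 12/34]
  9 → side 2  [load 34/34]
  8 → side 3  [load 20/34]
  5 → side 3  [load 25/34]
  4 → side 1  [load 34/34]
3 tape sides opened.

3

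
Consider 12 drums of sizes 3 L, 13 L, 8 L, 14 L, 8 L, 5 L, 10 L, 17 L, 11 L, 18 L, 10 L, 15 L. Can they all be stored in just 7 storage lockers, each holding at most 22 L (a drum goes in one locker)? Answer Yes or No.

Yes

A valid assignment using 7 storage lockers:
  locker 1: 18 + 3 = 21
  locker 2: 17 + 5 = 22
  locker 3: 15 = 15
  locker 4: 14 + 8 = 22
  locker 5: 13 + 8 = 21
  locker 6: 11 + 10 = 21
  locker 7: 10 = 10
Every load is within 22 L, so 7 storage lockers suffice.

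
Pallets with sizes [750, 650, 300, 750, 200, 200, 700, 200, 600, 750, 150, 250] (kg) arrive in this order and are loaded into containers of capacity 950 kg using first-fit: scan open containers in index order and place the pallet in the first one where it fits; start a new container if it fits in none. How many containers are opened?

  750 → container 1 (new)  [load 750/950]
  650 → container 2 (new)  [load 650/950]
  300 → container 2  [load 950/950]
  750 → container 3 (new)  [load 750/950]
  200 → container 1  [load 950/950]
  200 → container 3  [load 950/950]
  700 → container 4 (new)  [load 700/950]
  200 → container 4  [load 900/950]
  600 → container 5 (new)  [load 600/950]
  750 → container 6 (new)  [load 750/950]
  150 → container 5  [load 750/950]
  250 → container 7 (new)  [load 250/950]
7 containers opened.

7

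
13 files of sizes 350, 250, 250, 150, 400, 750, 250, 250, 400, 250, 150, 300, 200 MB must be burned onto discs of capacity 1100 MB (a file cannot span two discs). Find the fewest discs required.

4

Total = 750 + 400 + 400 + 350 + 300 + 250 + 250 + 250 + 250 + 250 + 200 + 150 + 150 = 3950 MB.
Lower bound: ⌈3950/1100⌉ = 4 discs.
A packing using 4 discs:
  disc 1: 750 + 350 = 1100
  disc 2: 400 + 400 + 300 = 1100
  disc 3: 250 + 250 + 250 + 250 = 1000
  disc 4: 250 + 200 + 150 + 150 = 750
This matches the lower bound, so 4 is optimal.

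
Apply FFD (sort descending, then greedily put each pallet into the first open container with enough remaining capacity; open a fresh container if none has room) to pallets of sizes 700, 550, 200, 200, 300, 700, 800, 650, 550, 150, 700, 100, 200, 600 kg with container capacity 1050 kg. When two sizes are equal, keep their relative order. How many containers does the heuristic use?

8

Sorted descending: 800, 700, 700, 700, 650, 600, 550, 550, 300, 200, 200, 200, 150, 100.
  800 → container 1 (new)  [load 800/1050]
  700 → container 2 (new)  [load 700/1050]
  700 → container 3 (new)  [load 700/1050]
  700 → container 4 (new)  [load 700/1050]
  650 → container 5 (new)  [load 650/1050]
  600 → container 6 (new)  [load 600/1050]
  550 → container 7 (new)  [load 550/1050]
  550 → container 8 (new)  [load 550/1050]
  300 → container 2  [load 1000/1050]
  200 → container 1  [load 1000/1050]
  200 → container 3  [load 900/1050]
  200 → container 4  [load 900/1050]
  150 → container 3  [load 1050/1050]
  100 → container 4  [load 1000/1050]
8 containers opened.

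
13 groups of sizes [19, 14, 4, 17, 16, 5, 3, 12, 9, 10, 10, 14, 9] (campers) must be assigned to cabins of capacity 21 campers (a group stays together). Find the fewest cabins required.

Total = 19 + 17 + 16 + 14 + 14 + 12 + 10 + 10 + 9 + 9 + 5 + 4 + 3 = 142 campers.
Lower bound: ⌈142/21⌉ = 7 cabins.
A packing using 8 cabins:
  cabin 1: 19 = 19
  cabin 2: 17 + 4 = 21
  cabin 3: 16 + 5 = 21
  cabin 4: 14 + 3 = 17
  cabin 5: 14 = 14
  cabin 6: 12 + 9 = 21
  cabin 7: 10 + 10 = 20
  cabin 8: 9 = 9
No arrangement into 7 cabins stays within capacity, so 8 is optimal.

8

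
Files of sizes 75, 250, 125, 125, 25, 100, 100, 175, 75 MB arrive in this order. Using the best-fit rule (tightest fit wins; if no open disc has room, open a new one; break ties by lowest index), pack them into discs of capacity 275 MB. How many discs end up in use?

  75 → disc 1 (new)  [load 75/275]
  250 → disc 2 (new)  [load 250/275]
  125 → disc 1  [load 200/275]
  125 → disc 3 (new)  [load 125/275]
  25 → disc 2  [load 275/275]
  100 → disc 3  [load 225/275]
  100 → disc 4 (new)  [load 100/275]
  175 → disc 4  [load 275/275]
  75 → disc 1  [load 275/275]
4 discs opened.

4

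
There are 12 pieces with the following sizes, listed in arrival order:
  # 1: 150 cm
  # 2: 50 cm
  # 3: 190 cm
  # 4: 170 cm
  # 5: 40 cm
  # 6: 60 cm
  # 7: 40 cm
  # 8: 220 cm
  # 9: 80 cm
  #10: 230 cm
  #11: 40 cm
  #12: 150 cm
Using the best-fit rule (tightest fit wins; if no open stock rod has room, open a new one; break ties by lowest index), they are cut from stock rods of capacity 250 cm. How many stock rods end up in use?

  150 → stock rod 1 (new)  [load 150/250]
  50 → stock rod 1  [load 200/250]
  190 → stock rod 2 (new)  [load 190/250]
  170 → stock rod 3 (new)  [load 170/250]
  40 → stock rod 1  [load 240/250]
  60 → stock rod 2  [load 250/250]
  40 → stock rod 3  [load 210/250]
  220 → stock rod 4 (new)  [load 220/250]
  80 → stock rod 5 (new)  [load 80/250]
  230 → stock rod 6 (new)  [load 230/250]
  40 → stock rod 3  [load 250/250]
  150 → stock rod 5  [load 230/250]
6 stock rods opened.

6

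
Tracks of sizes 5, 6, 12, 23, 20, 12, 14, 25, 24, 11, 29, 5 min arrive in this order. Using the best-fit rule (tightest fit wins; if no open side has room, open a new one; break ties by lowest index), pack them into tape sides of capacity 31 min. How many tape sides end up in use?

  5 → side 1 (new)  [load 5/31]
  6 → side 1  [load 11/31]
  12 → side 1  [load 23/31]
  23 → side 2 (new)  [load 23/31]
  20 → side 3 (new)  [load 20/31]
  12 → side 4 (new)  [load 12/31]
  14 → side 4  [load 26/31]
  25 → side 5 (new)  [load 25/31]
  24 → side 6 (new)  [load 24/31]
  11 → side 3  [load 31/31]
  29 → side 7 (new)  [load 29/31]
  5 → side 4  [load 31/31]
7 tape sides opened.

7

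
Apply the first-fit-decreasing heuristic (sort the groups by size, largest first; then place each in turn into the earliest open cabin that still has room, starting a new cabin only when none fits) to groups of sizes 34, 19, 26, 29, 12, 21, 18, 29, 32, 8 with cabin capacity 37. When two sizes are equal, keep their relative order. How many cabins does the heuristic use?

Sorted descending: 34, 32, 29, 29, 26, 21, 19, 18, 12, 8.
  34 → cabin 1 (new)  [load 34/37]
  32 → cabin 2 (new)  [load 32/37]
  29 → cabin 3 (new)  [load 29/37]
  29 → cabin 4 (new)  [load 29/37]
  26 → cabin 5 (new)  [load 26/37]
  21 → cabin 6 (new)  [load 21/37]
  19 → cabin 7 (new)  [load 19/37]
  18 → cabin 7  [load 37/37]
  12 → cabin 6  [load 33/37]
  8 → cabin 3  [load 37/37]
7 cabins opened.

7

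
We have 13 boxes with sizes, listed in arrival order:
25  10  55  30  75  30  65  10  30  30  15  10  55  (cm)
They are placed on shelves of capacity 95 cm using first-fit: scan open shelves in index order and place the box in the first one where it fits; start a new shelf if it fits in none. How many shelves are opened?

  25 → shelf 1 (new)  [load 25/95]
  10 → shelf 1  [load 35/95]
  55 → shelf 1  [load 90/95]
  30 → shelf 2 (new)  [load 30/95]
  75 → shelf 3 (new)  [load 75/95]
  30 → shelf 2  [load 60/95]
  65 → shelf 4 (new)  [load 65/95]
  10 → shelf 2  [load 70/95]
  30 → shelf 4  [load 95/95]
  30 → shelf 5 (new)  [load 30/95]
  15 → shelf 2  [load 85/95]
  10 → shelf 2  [load 95/95]
  55 → shelf 5  [load 85/95]
5 shelves opened.

5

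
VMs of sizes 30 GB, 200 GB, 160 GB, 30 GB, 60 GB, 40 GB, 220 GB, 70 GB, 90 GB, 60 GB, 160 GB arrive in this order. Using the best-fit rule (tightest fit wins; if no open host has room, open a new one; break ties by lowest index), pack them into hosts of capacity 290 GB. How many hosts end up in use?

  30 → host 1 (new)  [load 30/290]
  200 → host 1  [load 230/290]
  160 → host 2 (new)  [load 160/290]
  30 → host 1  [load 260/290]
  60 → host 2  [load 220/290]
  40 → host 2  [load 260/290]
  220 → host 3 (new)  [load 220/290]
  70 → host 3  [load 290/290]
  90 → host 4 (new)  [load 90/290]
  60 → host 4  [load 150/290]
  160 → host 5 (new)  [load 160/290]
5 hosts opened.

5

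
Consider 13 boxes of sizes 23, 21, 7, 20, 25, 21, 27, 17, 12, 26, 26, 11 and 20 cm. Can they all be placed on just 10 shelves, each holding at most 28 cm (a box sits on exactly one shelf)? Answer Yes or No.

No

Total = 256 cm; ⌈256/28⌉ = 10.
The bound of 10 does not rule out 10, but exhaustive search shows no assignment into 10 shelves of capacity 28 cm exists — the minimum is 11.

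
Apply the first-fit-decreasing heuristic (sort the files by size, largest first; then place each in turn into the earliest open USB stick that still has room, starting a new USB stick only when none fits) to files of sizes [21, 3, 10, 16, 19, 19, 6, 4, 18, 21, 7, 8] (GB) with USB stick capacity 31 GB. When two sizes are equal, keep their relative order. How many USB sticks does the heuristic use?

Sorted descending: 21, 21, 19, 19, 18, 16, 10, 8, 7, 6, 4, 3.
  21 → USB stick 1 (new)  [load 21/31]
  21 → USB stick 2 (new)  [load 21/31]
  19 → USB stick 3 (new)  [load 19/31]
  19 → USB stick 4 (new)  [load 19/31]
  18 → USB stick 5 (new)  [load 18/31]
  16 → USB stick 6 (new)  [load 16/31]
  10 → USB stick 1  [load 31/31]
  8 → USB stick 2  [load 29/31]
  7 → USB stick 3  [load 26/31]
  6 → USB stick 4  [load 25/31]
  4 → USB stick 3  [load 30/31]
  3 → USB stick 4  [load 28/31]
6 USB sticks opened.

6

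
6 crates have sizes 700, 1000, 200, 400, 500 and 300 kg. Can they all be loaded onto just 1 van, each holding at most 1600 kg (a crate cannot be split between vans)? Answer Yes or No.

No

Total = 3100 kg; ⌈3100/1600⌉ = 2.
At least 2 vans are required, but only 1 is allowed.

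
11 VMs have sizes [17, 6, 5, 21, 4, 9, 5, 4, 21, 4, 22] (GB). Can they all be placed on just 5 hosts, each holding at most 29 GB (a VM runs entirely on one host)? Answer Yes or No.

A valid assignment using 5 hosts:
  host 1: 22 + 6 = 28
  host 2: 21 + 5 = 26
  host 3: 21 + 5 = 26
  host 4: 17 + 9 = 26
  host 5: 4 + 4 + 4 = 12
Every load is within 29 GB, so 5 hosts suffice.

Yes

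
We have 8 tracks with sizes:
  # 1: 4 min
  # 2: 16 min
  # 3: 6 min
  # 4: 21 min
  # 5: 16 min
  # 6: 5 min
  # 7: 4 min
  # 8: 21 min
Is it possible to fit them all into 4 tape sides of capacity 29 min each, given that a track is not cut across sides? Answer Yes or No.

Yes

A valid assignment using 4 tape sides:
  side 1: 21 + 6 = 27
  side 2: 21 + 5 = 26
  side 3: 16 + 4 + 4 = 24
  side 4: 16 = 16
Every load is within 29 min, so 4 tape sides suffice.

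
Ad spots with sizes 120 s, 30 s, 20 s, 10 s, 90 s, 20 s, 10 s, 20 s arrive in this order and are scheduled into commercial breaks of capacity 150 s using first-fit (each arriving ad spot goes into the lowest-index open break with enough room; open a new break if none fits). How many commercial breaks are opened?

3

  120 → break 1 (new)  [load 120/150]
  30 → break 1  [load 150/150]
  20 → break 2 (new)  [load 20/150]
  10 → break 2  [load 30/150]
  90 → break 2  [load 120/150]
  20 → break 2  [load 140/150]
  10 → break 2  [load 150/150]
  20 → break 3 (new)  [load 20/150]
3 commercial breaks opened.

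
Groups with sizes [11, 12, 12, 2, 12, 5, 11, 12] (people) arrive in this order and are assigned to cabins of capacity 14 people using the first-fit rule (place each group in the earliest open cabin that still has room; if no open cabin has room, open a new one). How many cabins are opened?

  11 → cabin 1 (new)  [load 11/14]
  12 → cabin 2 (new)  [load 12/14]
  12 → cabin 3 (new)  [load 12/14]
  2 → cabin 1  [load 13/14]
  12 → cabin 4 (new)  [load 12/14]
  5 → cabin 5 (new)  [load 5/14]
  11 → cabin 6 (new)  [load 11/14]
  12 → cabin 7 (new)  [load 12/14]
7 cabins opened.

7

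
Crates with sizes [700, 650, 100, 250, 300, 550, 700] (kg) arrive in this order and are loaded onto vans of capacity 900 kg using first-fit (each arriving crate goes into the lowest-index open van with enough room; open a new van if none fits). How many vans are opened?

4

  700 → van 1 (new)  [load 700/900]
  650 → van 2 (new)  [load 650/900]
  100 → van 1  [load 800/900]
  250 → van 2  [load 900/900]
  300 → van 3 (new)  [load 300/900]
  550 → van 3  [load 850/900]
  700 → van 4 (new)  [load 700/900]
4 vans opened.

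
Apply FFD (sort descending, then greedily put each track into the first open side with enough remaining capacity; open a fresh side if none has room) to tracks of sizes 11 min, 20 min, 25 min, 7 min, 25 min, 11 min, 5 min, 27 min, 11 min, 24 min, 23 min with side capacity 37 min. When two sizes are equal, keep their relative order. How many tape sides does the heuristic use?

Sorted descending: 27, 25, 25, 24, 23, 20, 11, 11, 11, 7, 5.
  27 → side 1 (new)  [load 27/37]
  25 → side 2 (new)  [load 25/37]
  25 → side 3 (new)  [load 25/37]
  24 → side 4 (new)  [load 24/37]
  23 → side 5 (new)  [load 23/37]
  20 → side 6 (new)  [load 20/37]
  11 → side 2  [load 36/37]
  11 → side 3  [load 36/37]
  11 → side 4  [load 35/37]
  7 → side 1  [load 34/37]
  5 → side 5  [load 28/37]
6 tape sides opened.

6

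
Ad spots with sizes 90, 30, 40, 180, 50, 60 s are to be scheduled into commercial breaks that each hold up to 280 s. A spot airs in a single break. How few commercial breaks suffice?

Total = 180 + 90 + 60 + 50 + 40 + 30 = 450 s.
Lower bound: ⌈450/280⌉ = 2 commercial breaks.
A packing using 2 commercial breaks:
  break 1: 180 + 90 = 270
  break 2: 60 + 50 + 40 + 30 = 180
This matches the lower bound, so 2 is optimal.

2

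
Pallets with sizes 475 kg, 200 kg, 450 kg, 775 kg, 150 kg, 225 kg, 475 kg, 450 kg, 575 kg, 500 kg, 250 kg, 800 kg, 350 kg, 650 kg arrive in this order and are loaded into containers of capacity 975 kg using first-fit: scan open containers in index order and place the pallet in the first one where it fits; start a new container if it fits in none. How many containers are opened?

8

  475 → container 1 (new)  [load 475/975]
  200 → container 1  [load 675/975]
  450 → container 2 (new)  [load 450/975]
  775 → container 3 (new)  [load 775/975]
  150 → container 1  [load 825/975]
  225 → container 2  [load 675/975]
  475 → container 4 (new)  [load 475/975]
  450 → container 4  [load 925/975]
  575 → container 5 (new)  [load 575/975]
  500 → container 6 (new)  [load 500/975]
  250 → container 2  [load 925/975]
  800 → container 7 (new)  [load 800/975]
  350 → container 5  [load 925/975]
  650 → container 8 (new)  [load 650/975]
8 containers opened.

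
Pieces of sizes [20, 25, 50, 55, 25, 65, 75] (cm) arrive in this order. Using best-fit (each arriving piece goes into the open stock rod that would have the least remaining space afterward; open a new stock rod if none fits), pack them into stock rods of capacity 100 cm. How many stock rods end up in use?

  20 → stock rod 1 (new)  [load 20/100]
  25 → stock rod 1  [load 45/100]
  50 → stock rod 1  [load 95/100]
  55 → stock rod 2 (new)  [load 55/100]
  25 → stock rod 2  [load 80/100]
  65 → stock rod 3 (new)  [load 65/100]
  75 → stock rod 4 (new)  [load 75/100]
4 stock rods opened.

4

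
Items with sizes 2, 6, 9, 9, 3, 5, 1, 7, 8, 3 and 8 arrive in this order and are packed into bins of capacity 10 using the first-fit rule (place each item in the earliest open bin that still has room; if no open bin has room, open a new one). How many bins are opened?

  2 → bin 1 (new)  [load 2/10]
  6 → bin 1  [load 8/10]
  9 → bin 2 (new)  [load 9/10]
  9 → bin 3 (new)  [load 9/10]
  3 → bin 4 (new)  [load 3/10]
  5 → bin 4  [load 8/10]
  1 → bin 1  [load 9/10]
  7 → bin 5 (new)  [load 7/10]
  8 → bin 6 (new)  [load 8/10]
  3 → bin 5  [load 10/10]
  8 → bin 7 (new)  [load 8/10]
7 bins opened.

7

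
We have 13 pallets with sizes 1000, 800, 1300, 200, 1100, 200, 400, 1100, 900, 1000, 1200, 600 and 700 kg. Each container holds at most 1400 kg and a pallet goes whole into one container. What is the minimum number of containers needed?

9

Total = 1300 + 1200 + 1100 + 1100 + 1000 + 1000 + 900 + 800 + 700 + 600 + 400 + 200 + 200 = 10500 kg.
Lower bound: ⌈10500/1400⌉ = 8 containers.
A packing using 9 containers:
  container 1: 1300 = 1300
  container 2: 1200 + 200 = 1400
  container 3: 1100 + 200 = 1300
  container 4: 1100 = 1100
  container 5: 1000 + 400 = 1400
  container 6: 1000 = 1000
  container 7: 900 = 900
  container 8: 800 + 600 = 1400
  container 9: 700 = 700
No arrangement into 8 containers stays within capacity, so 9 is optimal.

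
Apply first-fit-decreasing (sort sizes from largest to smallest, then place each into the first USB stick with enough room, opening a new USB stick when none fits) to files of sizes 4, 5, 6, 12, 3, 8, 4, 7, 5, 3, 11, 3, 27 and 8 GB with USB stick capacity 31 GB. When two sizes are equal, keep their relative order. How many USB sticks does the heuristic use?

Sorted descending: 27, 12, 11, 8, 8, 7, 6, 5, 5, 4, 4, 3, 3, 3.
  27 → USB stick 1 (new)  [load 27/31]
  12 → USB stick 2 (new)  [load 12/31]
  11 → USB stick 2  [load 23/31]
  8 → USB stick 2  [load 31/31]
  8 → USB stick 3 (new)  [load 8/31]
  7 → USB stick 3  [load 15/31]
  6 → USB stick 3  [load 21/31]
  5 → USB stick 3  [load 26/31]
  5 → USB stick 3  [load 31/31]
  4 → USB stick 1  [load 31/31]
  4 → USB stick 4 (new)  [load 4/31]
  3 → USB stick 4  [load 7/31]
  3 → USB stick 4  [load 10/31]
  3 → USB stick 4  [load 13/31]
4 USB sticks opened.

4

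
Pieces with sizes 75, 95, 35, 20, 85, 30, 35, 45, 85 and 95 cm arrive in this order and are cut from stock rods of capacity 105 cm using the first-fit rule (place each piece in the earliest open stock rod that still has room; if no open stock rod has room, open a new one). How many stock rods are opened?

7

  75 → stock rod 1 (new)  [load 75/105]
  95 → stock rod 2 (new)  [load 95/105]
  35 → stock rod 3 (new)  [load 35/105]
  20 → stock rod 1  [load 95/105]
  85 → stock rod 4 (new)  [load 85/105]
  30 → stock rod 3  [load 65/105]
  35 → stock rod 3  [load 100/105]
  45 → stock rod 5 (new)  [load 45/105]
  85 → stock rod 6 (new)  [load 85/105]
  95 → stock rod 7 (new)  [load 95/105]
7 stock rods opened.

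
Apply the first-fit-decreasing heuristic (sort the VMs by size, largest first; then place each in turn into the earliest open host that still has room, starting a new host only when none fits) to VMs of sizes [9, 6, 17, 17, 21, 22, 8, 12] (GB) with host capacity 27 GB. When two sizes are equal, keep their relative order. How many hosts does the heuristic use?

Sorted descending: 22, 21, 17, 17, 12, 9, 8, 6.
  22 → host 1 (new)  [load 22/27]
  21 → host 2 (new)  [load 21/27]
  17 → host 3 (new)  [load 17/27]
  17 → host 4 (new)  [load 17/27]
  12 → host 5 (new)  [load 12/27]
  9 → host 3  [load 26/27]
  8 → host 4  [load 25/27]
  6 → host 2  [load 27/27]
5 hosts opened.

5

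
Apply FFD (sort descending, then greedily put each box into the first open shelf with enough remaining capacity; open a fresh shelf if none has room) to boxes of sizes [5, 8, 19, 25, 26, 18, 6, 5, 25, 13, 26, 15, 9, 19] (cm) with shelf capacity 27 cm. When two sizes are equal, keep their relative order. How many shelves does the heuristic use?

9

Sorted descending: 26, 26, 25, 25, 19, 19, 18, 15, 13, 9, 8, 6, 5, 5.
  26 → shelf 1 (new)  [load 26/27]
  26 → shelf 2 (new)  [load 26/27]
  25 → shelf 3 (new)  [load 25/27]
  25 → shelf 4 (new)  [load 25/27]
  19 → shelf 5 (new)  [load 19/27]
  19 → shelf 6 (new)  [load 19/27]
  18 → shelf 7 (new)  [load 18/27]
  15 → shelf 8 (new)  [load 15/27]
  13 → shelf 9 (new)  [load 13/27]
  9 → shelf 7  [load 27/27]
  8 → shelf 5  [load 27/27]
  6 → shelf 6  [load 25/27]
  5 → shelf 8  [load 20/27]
  5 → shelf 8  [load 25/27]
9 shelves opened.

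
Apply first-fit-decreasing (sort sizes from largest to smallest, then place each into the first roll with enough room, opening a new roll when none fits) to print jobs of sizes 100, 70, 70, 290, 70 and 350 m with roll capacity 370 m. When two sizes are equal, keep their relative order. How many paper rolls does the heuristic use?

3

Sorted descending: 350, 290, 100, 70, 70, 70.
  350 → roll 1 (new)  [load 350/370]
  290 → roll 2 (new)  [load 290/370]
  100 → roll 3 (new)  [load 100/370]
  70 → roll 2  [load 360/370]
  70 → roll 3  [load 170/370]
  70 → roll 3  [load 240/370]
3 paper rolls opened.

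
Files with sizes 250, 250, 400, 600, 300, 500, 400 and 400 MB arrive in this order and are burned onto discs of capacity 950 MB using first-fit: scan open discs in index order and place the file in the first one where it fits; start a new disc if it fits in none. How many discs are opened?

  250 → disc 1 (new)  [load 250/950]
  250 → disc 1  [load 500/950]
  400 → disc 1  [load 900/950]
  600 → disc 2 (new)  [load 600/950]
  300 → disc 2  [load 900/950]
  500 → disc 3 (new)  [load 500/950]
  400 → disc 3  [load 900/950]
  400 → disc 4 (new)  [load 400/950]
4 discs opened.

4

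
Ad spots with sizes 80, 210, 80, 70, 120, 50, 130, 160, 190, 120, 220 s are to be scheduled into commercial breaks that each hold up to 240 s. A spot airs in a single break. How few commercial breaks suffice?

Total = 220 + 210 + 190 + 160 + 130 + 120 + 120 + 80 + 80 + 70 + 50 = 1430 s.
Lower bound: ⌈1430/240⌉ = 6 commercial breaks.
A packing using 7 commercial breaks:
  break 1: 220 = 220
  break 2: 210 = 210
  break 3: 190 + 50 = 240
  break 4: 160 + 80 = 240
  break 5: 130 + 80 = 210
  break 6: 120 + 120 = 240
  break 7: 70 = 70
No arrangement into 6 commercial breaks stays within capacity, so 7 is optimal.

7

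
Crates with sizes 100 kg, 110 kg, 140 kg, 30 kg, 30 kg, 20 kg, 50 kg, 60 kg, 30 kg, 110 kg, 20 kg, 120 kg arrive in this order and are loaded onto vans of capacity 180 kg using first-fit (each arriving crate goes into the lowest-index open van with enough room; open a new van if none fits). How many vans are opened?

5

  100 → van 1 (new)  [load 100/180]
  110 → van 2 (new)  [load 110/180]
  140 → van 3 (new)  [load 140/180]
  30 → van 1  [load 130/180]
  30 → van 1  [load 160/180]
  20 → van 1  [load 180/180]
  50 → van 2  [load 160/180]
  60 → van 4 (new)  [load 60/180]
  30 → van 3  [load 170/180]
  110 → van 4  [load 170/180]
  20 → van 2  [load 180/180]
  120 → van 5 (new)  [load 120/180]
5 vans opened.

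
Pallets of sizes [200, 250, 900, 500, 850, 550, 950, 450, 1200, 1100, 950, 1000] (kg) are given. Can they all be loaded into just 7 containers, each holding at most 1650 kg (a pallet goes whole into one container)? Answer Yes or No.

Yes

A valid assignment using 7 containers:
  container 1: 1200 + 450 = 1650
  container 2: 1100 + 550 = 1650
  container 3: 1000 + 500 = 1500
  container 4: 950 + 250 + 200 = 1400
  container 5: 950 = 950
  container 6: 900 = 900
  container 7: 850 = 850
Every load is within 1650 kg, so 7 containers suffice.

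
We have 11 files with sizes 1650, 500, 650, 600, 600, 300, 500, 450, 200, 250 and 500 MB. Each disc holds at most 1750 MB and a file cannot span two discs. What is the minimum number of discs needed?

4

Total = 1650 + 650 + 600 + 600 + 500 + 500 + 500 + 450 + 300 + 250 + 200 = 6200 MB.
Lower bound: ⌈6200/1750⌉ = 4 discs.
A packing using 4 discs:
  disc 1: 1650 = 1650
  disc 2: 650 + 600 + 500 = 1750
  disc 3: 600 + 500 + 500 = 1600
  disc 4: 450 + 300 + 250 + 200 = 1200
This matches the lower bound, so 4 is optimal.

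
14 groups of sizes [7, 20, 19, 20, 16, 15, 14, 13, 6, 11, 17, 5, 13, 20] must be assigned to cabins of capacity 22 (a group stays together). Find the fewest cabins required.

11

Total = 20 + 20 + 20 + 19 + 17 + 16 + 15 + 14 + 13 + 13 + 11 + 7 + 6 + 5 = 196.
Lower bound: ⌈196/22⌉ = 9 cabins.
Also, 10 groups each exceed 11, and no two of those can share a cabin, so at least 10 cabins are needed.
A packing using 11 cabins:
  cabin 1: 20 = 20
  cabin 2: 20 = 20
  cabin 3: 20 = 20
  cabin 4: 19 = 19
  cabin 5: 17 + 5 = 22
  cabin 6: 16 + 6 = 22
  cabin 7: 15 + 7 = 22
  cabin 8: 14 = 14
  cabin 9: 13 = 13
  cabin 10: 13 = 13
  cabin 11: 11 = 11
No arrangement into 10 cabins stays within capacity, so 11 is optimal.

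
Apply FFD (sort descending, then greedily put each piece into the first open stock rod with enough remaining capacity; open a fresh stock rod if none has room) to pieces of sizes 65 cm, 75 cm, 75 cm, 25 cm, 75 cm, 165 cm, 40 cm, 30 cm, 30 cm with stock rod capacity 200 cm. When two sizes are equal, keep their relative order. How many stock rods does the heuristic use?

Sorted descending: 165, 75, 75, 75, 65, 40, 30, 30, 25.
  165 → stock rod 1 (new)  [load 165/200]
  75 → stock rod 2 (new)  [load 75/200]
  75 → stock rod 2  [load 150/200]
  75 → stock rod 3 (new)  [load 75/200]
  65 → stock rod 3  [load 140/200]
  40 → stock rod 2  [load 190/200]
  30 → stock rod 1  [load 195/200]
  30 → stock rod 3  [load 170/200]
  25 → stock rod 3  [load 195/200]
3 stock rods opened.

3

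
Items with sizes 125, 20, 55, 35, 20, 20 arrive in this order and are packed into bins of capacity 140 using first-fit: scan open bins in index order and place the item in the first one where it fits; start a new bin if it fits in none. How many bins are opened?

  125 → bin 1 (new)  [load 125/140]
  20 → bin 2 (new)  [load 20/140]
  55 → bin 2  [load 75/140]
  35 → bin 2  [load 110/140]
  20 → bin 2  [load 130/140]
  20 → bin 3 (new)  [load 20/140]
3 bins opened.

3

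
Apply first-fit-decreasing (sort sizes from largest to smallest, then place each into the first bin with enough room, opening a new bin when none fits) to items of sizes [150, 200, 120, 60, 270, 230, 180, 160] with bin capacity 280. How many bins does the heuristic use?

Sorted descending: 270, 230, 200, 180, 160, 150, 120, 60.
  270 → bin 1 (new)  [load 270/280]
  230 → bin 2 (new)  [load 230/280]
  200 → bin 3 (new)  [load 200/280]
  180 → bin 4 (new)  [load 180/280]
  160 → bin 5 (new)  [load 160/280]
  150 → bin 6 (new)  [load 150/280]
  120 → bin 5  [load 280/280]
  60 → bin 3  [load 260/280]
6 bins opened.

6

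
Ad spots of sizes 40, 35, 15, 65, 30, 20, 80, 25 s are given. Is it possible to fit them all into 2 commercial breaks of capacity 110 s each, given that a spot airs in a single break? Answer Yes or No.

No

Total = 310 s; ⌈310/110⌉ = 3.
At least 3 commercial breaks are required, but only 2 are allowed.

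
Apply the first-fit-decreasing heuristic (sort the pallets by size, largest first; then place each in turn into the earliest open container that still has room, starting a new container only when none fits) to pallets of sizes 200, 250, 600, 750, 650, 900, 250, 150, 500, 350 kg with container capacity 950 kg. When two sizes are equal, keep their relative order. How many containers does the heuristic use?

Sorted descending: 900, 750, 650, 600, 500, 350, 250, 250, 200, 150.
  900 → container 1 (new)  [load 900/950]
  750 → container 2 (new)  [load 750/950]
  650 → container 3 (new)  [load 650/950]
  600 → container 4 (new)  [load 600/950]
  500 → container 5 (new)  [load 500/950]
  350 → container 4  [load 950/950]
  250 → container 3  [load 900/950]
  250 → container 5  [load 750/950]
  200 → container 2  [load 950/950]
  150 → container 5  [load 900/950]
5 containers opened.

5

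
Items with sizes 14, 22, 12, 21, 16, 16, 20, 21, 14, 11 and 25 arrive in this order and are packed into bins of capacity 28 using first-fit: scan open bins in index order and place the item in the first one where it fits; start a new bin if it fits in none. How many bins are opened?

9

  14 → bin 1 (new)  [load 14/28]
  22 → bin 2 (new)  [load 22/28]
  12 → bin 1  [load 26/28]
  21 → bin 3 (new)  [load 21/28]
  16 → bin 4 (new)  [load 16/28]
  16 → bin 5 (new)  [load 16/28]
  20 → bin 6 (new)  [load 20/28]
  21 → bin 7 (new)  [load 21/28]
  14 → bin 8 (new)  [load 14/28]
  11 → bin 4  [load 27/28]
  25 → bin 9 (new)  [load 25/28]
9 bins opened.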